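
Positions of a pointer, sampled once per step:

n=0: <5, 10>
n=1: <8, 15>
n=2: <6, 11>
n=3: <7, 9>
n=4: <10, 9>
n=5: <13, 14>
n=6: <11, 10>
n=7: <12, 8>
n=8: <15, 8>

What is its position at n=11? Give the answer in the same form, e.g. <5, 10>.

The moves between consecutive positions are <+3, +5>, <-2, -4>, <+1, -2>, <+3, +0>, <+3, +5>, <-2, -4>, <+1, -2>, <+3, +0>; they repeat the 4-cycle [<+3, +5>, <-2, -4>, <+1, -2>, <+3, +0>].
step 9: apply <+3, +5> → <18, 13>
step 10: apply <-2, -4> → <16, 9>
step 11: apply <+1, -2> → <17, 7>

<17, 7>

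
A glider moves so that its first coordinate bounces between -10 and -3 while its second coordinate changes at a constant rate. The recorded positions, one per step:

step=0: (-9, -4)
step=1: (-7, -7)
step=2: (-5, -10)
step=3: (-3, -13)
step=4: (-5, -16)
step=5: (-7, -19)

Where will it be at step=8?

The first coordinate travels 2 per step and bounces off the walls at -10 and -3.
  step 6: -7 → -9
  step 7: -9 → -9
  step 8: -9 → -7
The second coordinate changes by -3 each step: at step 8 it is -28.

(-7, -28)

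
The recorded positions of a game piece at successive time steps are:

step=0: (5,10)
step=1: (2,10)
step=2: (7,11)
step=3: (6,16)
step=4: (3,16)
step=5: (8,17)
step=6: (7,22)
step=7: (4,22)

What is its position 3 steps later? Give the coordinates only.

(5,28)

Step-to-step displacements: (-3,+0), (+5,+1), (-1,+5), (-3,+0), (+5,+1), (-1,+5), (-3,+0) — a repeating cycle of length 3.
step 8: apply (+5,+1) → (9,23)
step 9: apply (-1,+5) → (8,28)
step 10: apply (-3,+0) → (5,28)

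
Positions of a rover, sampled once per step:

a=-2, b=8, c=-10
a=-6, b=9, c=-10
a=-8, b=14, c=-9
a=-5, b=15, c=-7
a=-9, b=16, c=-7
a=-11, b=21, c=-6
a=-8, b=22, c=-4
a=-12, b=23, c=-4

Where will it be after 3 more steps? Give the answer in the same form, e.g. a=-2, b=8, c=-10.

The moves between consecutive positions are (-4, +1, +0), (-2, +5, +1), (+3, +1, +2), (-4, +1, +0), (-2, +5, +1), (+3, +1, +2), (-4, +1, +0); they repeat the 3-cycle [(-4, +1, +0), (-2, +5, +1), (+3, +1, +2)].
step 8: apply (-2, +5, +1) → a=-14, b=28, c=-3
step 9: apply (+3, +1, +2) → a=-11, b=29, c=-1
step 10: apply (-4, +1, +0) → a=-15, b=30, c=-1

a=-15, b=30, c=-1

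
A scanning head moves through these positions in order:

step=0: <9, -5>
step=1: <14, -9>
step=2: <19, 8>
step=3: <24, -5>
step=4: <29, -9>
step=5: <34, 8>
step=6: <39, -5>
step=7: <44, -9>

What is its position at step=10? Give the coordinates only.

<59, -9>

The first coordinate changes by +5 each step, so at step 10 it is 9 + 10·(5) = 59.
The second coordinate repeats the cycle [-5, -9, 8] with period 3; step 10 mod 3 = 1, giving -9.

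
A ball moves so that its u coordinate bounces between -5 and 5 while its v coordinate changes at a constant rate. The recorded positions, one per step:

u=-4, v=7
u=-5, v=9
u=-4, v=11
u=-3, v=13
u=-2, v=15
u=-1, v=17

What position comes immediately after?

u=0, v=19

The u coordinate travels 1 per step and bounces off the walls at -5 and 5.
  step 6: -1 → 0
The v coordinate changes by +2 each step: at step 6 it is 19.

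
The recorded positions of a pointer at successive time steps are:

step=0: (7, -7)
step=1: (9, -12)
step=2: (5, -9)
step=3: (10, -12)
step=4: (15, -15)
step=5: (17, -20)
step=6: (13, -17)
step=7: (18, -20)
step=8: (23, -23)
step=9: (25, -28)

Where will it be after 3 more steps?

(31, -31)

The moves between consecutive positions are (+2, -5), (-4, +3), (+5, -3), (+5, -3), (+2, -5), (-4, +3), (+5, -3), (+5, -3), (+2, -5); they repeat the 4-cycle [(+2, -5), (-4, +3), (+5, -3), (+5, -3)].
step 10: apply (-4, +3) → (21, -25)
step 11: apply (+5, -3) → (26, -28)
step 12: apply (+5, -3) → (31, -31)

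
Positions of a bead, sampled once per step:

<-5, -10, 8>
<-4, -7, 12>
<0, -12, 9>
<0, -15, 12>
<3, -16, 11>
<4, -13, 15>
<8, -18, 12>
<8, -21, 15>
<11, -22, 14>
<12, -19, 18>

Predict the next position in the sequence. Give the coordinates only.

The moves between consecutive positions are <+1, +3, +4>, <+4, -5, -3>, <+0, -3, +3>, <+3, -1, -1>, <+1, +3, +4>, <+4, -5, -3>, <+0, -3, +3>, <+3, -1, -1>, <+1, +3, +4>; they repeat the 4-cycle [<+1, +3, +4>, <+4, -5, -3>, <+0, -3, +3>, <+3, -1, -1>].
step 10: apply <+4, -5, -3> → <16, -24, 15>

<16, -24, 15>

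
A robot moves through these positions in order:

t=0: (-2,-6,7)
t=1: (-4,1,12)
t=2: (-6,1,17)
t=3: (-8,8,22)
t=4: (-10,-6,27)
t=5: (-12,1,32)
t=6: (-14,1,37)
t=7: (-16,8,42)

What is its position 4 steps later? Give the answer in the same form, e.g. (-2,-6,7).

(-24,8,62)

First: linear, -2 per step → -24 at step 11.
Second: cycles through -6, 1, 1, 8 every 4 steps. Step 11 lands at position 3 of the cycle → 8.
Third: linear, +5 per step → 62 at step 11.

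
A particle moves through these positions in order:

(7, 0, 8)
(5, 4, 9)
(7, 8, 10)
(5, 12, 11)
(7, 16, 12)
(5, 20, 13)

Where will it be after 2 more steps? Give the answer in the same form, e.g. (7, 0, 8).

(5, 28, 15)

The first coordinate repeats the cycle [7, 5] with period 2; step 7 mod 2 = 1, giving 5.
The second coordinate changes by +4 each step, so at step 7 it is 0 + 7·(4) = 28.
The third coordinate changes by +1 each step, so at step 7 it is 8 + 7·(1) = 15.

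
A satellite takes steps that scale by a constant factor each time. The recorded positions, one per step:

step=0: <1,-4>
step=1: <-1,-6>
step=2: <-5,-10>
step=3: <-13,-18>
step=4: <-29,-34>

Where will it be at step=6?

Step-to-step displacements: <-2,-2>, <-4,-4>, <-8,-8>, <-16,-16>; each is 2× the previous.
step 5: <-29,-34> + <-32,-32> → <-61,-66>
step 6: <-61,-66> + <-64,-64> → <-125,-130>

<-125,-130>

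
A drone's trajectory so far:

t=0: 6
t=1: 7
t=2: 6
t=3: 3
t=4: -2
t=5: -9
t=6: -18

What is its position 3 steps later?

-57

First differences are +1, -1, -3, -5, -7, -9; their common second difference is -2 (constant acceleration).
step 7: -18 − 11 → -29
step 8: -29 − 13 → -42
step 9: -42 − 15 → -57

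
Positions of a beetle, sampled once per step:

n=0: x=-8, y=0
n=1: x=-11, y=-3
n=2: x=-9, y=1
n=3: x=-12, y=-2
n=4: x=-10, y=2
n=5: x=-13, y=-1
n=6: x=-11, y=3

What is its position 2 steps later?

x=-12, y=4

Step-to-step displacements: (-3, -3), (+2, +4), (-3, -3), (+2, +4), (-3, -3), (+2, +4) — a repeating cycle of length 2.
step 7: apply (-3, -3) → x=-14, y=0
step 8: apply (+2, +4) → x=-12, y=4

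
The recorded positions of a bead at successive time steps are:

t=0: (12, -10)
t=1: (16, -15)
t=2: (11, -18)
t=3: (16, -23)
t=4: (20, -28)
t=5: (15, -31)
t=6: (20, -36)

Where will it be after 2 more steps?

Step-to-step displacements: (+4, -5), (-5, -3), (+5, -5), (+4, -5), (-5, -3), (+5, -5) — a repeating cycle of length 3.
step 7: apply (+4, -5) → (24, -41)
step 8: apply (-5, -3) → (19, -44)

(19, -44)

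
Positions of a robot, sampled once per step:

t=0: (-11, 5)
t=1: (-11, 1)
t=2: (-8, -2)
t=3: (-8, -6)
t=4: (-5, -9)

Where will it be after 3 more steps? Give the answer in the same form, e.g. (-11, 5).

(-2, -20)

The moves between consecutive positions are (+0, -4), (+3, -3), (+0, -4), (+3, -3); they repeat the 2-cycle [(+0, -4), (+3, -3)].
step 5: apply (+0, -4) → (-5, -13)
step 6: apply (+3, -3) → (-2, -16)
step 7: apply (+0, -4) → (-2, -20)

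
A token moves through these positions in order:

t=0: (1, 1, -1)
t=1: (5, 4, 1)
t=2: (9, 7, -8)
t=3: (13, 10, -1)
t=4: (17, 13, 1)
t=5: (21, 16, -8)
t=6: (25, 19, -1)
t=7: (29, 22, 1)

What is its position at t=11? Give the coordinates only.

First: linear, +4 per step → 45 at step 11.
Second: linear, +3 per step → 34 at step 11.
Third: cycles through -1, 1, -8 every 3 steps. Step 11 lands at position 2 of the cycle → -8.

(45, 34, -8)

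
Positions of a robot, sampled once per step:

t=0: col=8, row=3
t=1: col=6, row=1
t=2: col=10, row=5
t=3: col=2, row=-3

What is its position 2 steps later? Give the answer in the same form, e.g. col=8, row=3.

Consecutive displacements (-2, -2), (+4, +4), (-8, -8) scale by a factor of -2 each step.
step 4: col=2, row=-3 + (+16, +16) → col=18, row=13
step 5: col=18, row=13 + (-32, -32) → col=-14, row=-19

col=-14, row=-19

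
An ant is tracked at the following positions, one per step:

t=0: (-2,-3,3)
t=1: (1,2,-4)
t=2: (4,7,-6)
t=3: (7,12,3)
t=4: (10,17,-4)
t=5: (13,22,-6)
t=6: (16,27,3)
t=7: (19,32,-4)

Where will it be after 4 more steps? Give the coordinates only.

The first coordinate changes by +3 each step, so at step 11 it is -2 + 11·(3) = 31.
The second coordinate changes by +5 each step, so at step 11 it is -3 + 11·(5) = 52.
The third coordinate repeats the cycle [3, -4, -6] with period 3; step 11 mod 3 = 2, giving -6.

(31,52,-6)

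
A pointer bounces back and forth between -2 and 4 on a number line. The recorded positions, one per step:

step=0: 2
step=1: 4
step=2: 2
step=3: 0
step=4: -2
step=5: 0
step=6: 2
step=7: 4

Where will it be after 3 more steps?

The value reflects between -2 and 4, moving 2 per step.
  step 8: 4 → 2
  step 9: 2 → 0
  step 10: 0 → -2

-2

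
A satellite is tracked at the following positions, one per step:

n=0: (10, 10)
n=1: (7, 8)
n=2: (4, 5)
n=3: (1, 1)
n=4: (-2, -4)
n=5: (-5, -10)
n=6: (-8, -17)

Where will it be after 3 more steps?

Successive displacements: (-3, -2), (-3, -3), (-3, -4), (-3, -5), (-3, -6), (-3, -7) — each changes by (+0, -1).
step 7: (-8, -17) + (-3, -8) → (-11, -25)
step 8: (-11, -25) + (-3, -9) → (-14, -34)
step 9: (-14, -34) + (-3, -10) → (-17, -44)

(-17, -44)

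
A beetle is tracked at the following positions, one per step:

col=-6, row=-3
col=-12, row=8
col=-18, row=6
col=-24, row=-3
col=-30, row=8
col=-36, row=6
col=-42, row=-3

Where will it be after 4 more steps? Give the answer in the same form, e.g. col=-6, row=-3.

The col coordinate changes by -6 each step, so at step 10 it is -6 + 10·(-6) = -66.
The row coordinate repeats the cycle [-3, 8, 6] with period 3; step 10 mod 3 = 1, giving 8.

col=-66, row=8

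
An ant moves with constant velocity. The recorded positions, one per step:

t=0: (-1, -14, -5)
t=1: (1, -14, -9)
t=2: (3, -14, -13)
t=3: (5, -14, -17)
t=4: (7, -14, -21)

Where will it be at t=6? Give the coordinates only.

(11, -14, -29)

The position changes by (+2, +0, -4) every step.
step 5: (7, -14, -21) + (+2, +0, -4) → (9, -14, -25)
step 6: (9, -14, -25) + (+2, +0, -4) → (11, -14, -29)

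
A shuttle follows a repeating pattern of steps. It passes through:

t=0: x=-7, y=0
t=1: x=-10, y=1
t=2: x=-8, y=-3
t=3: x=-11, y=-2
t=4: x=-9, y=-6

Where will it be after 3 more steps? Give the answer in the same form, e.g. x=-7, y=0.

Differencing gives (-3, +1), (+2, -4), (-3, +1), (+2, -4). This is the pattern (-3, +1), (+2, -4) repeated.
step 5: apply (-3, +1) → x=-12, y=-5
step 6: apply (+2, -4) → x=-10, y=-9
step 7: apply (-3, +1) → x=-13, y=-8

x=-13, y=-8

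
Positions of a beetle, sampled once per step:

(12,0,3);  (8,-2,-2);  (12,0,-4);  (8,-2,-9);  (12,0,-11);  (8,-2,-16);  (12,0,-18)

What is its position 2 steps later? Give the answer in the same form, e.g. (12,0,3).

(12,0,-25)

Step-to-step displacements: (-4,-2,-5), (+4,+2,-2), (-4,-2,-5), (+4,+2,-2), (-4,-2,-5), (+4,+2,-2) — a repeating cycle of length 2.
step 7: apply (-4,-2,-5) → (8,-2,-23)
step 8: apply (+4,+2,-2) → (12,0,-25)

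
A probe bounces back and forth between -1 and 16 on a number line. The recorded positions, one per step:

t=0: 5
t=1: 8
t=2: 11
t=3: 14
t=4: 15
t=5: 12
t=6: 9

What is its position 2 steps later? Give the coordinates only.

The value reflects between -1 and 16, moving 3 per step.
  step 7: 9 → 6
  step 8: 6 → 3

3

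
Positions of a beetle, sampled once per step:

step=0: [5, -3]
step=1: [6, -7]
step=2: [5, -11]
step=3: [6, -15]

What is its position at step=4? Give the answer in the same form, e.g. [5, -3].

[5, -19]

The first coordinate repeats the cycle [5, 6] with period 2; step 4 mod 2 = 0, giving 5.
The second coordinate changes by -4 each step, so at step 4 it is -3 + 4·(-4) = -19.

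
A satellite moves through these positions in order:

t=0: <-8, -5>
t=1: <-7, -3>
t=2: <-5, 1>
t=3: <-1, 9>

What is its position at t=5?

Consecutive displacements <+1, +2>, <+2, +4>, <+4, +8> scale by a factor of 2 each step.
step 4: <-1, 9> + <+8, +16> → <7, 25>
step 5: <7, 25> + <+16, +32> → <23, 57>

<23, 57>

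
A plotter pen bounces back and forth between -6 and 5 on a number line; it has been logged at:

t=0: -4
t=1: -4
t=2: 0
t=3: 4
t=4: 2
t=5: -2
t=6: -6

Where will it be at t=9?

The value reflects between -6 and 5, moving 4 per step.
  step 7: -6 → -2
  step 8: -2 → 2
  step 9: 2 → 4

4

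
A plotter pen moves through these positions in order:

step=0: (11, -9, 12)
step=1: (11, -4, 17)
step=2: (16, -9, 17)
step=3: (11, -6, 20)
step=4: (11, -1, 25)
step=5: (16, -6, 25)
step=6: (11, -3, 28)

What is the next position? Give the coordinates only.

(11, 2, 33)

Step-to-step displacements: (+0, +5, +5), (+5, -5, +0), (-5, +3, +3), (+0, +5, +5), (+5, -5, +0), (-5, +3, +3) — a repeating cycle of length 3.
step 7: apply (+0, +5, +5) → (11, 2, 33)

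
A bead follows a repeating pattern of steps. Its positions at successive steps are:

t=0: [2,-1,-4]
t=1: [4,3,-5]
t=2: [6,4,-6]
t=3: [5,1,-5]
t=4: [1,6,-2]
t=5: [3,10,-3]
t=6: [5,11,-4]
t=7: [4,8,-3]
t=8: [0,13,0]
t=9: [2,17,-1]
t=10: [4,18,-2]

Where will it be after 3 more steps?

Step-to-step displacements: [+2,+4,-1], [+2,+1,-1], [-1,-3,+1], [-4,+5,+3], [+2,+4,-1], [+2,+1,-1], [-1,-3,+1], [-4,+5,+3], [+2,+4,-1], [+2,+1,-1] — a repeating cycle of length 4.
step 11: apply [-1,-3,+1] → [3,15,-1]
step 12: apply [-4,+5,+3] → [-1,20,2]
step 13: apply [+2,+4,-1] → [1,24,1]

[1,24,1]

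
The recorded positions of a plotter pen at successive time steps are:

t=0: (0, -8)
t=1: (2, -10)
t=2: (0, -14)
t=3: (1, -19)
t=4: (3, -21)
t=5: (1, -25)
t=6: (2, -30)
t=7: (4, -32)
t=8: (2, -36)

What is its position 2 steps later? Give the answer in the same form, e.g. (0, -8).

Differencing gives (+2, -2), (-2, -4), (+1, -5), (+2, -2), (-2, -4), (+1, -5), (+2, -2), (-2, -4). This is the pattern (+2, -2), (-2, -4), (+1, -5) repeated.
step 9: apply (+1, -5) → (3, -41)
step 10: apply (+2, -2) → (5, -43)

(5, -43)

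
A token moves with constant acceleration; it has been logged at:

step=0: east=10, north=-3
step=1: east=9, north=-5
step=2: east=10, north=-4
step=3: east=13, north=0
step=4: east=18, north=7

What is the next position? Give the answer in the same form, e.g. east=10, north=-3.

First differences are (-1,-2), (+1,+1), (+3,+4), (+5,+7); their common second difference is (+2,+3) (constant acceleration).
step 5: east=18, north=7 + (+7,+10) → east=25, north=17

east=25, north=17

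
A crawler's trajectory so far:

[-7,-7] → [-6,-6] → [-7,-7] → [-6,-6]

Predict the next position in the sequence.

Step-to-step displacements: [+1,+1], [-1,-1], [+1,+1]; each is -1× the previous.
step 4: [-6,-6] + [-1,-1] → [-7,-7]

[-7,-7]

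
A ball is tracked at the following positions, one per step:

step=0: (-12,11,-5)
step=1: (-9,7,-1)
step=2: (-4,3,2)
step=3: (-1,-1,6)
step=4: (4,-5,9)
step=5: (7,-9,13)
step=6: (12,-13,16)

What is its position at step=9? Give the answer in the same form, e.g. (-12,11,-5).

Differencing gives (+3,-4,+4), (+5,-4,+3), (+3,-4,+4), (+5,-4,+3), (+3,-4,+4), (+5,-4,+3). This is the pattern (+3,-4,+4), (+5,-4,+3) repeated.
step 7: apply (+3,-4,+4) → (15,-17,20)
step 8: apply (+5,-4,+3) → (20,-21,23)
step 9: apply (+3,-4,+4) → (23,-25,27)

(23,-25,27)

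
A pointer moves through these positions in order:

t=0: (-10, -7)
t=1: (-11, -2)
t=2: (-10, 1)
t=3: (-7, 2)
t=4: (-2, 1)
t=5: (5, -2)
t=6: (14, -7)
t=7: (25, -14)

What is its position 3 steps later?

(70, -47)

Taking differences between consecutive positions: (-1, +5), (+1, +3), (+3, +1), (+5, -1), (+7, -3), (+9, -5), (+11, -7). These grow by (+2, -2) each step.
step 8: (25, -14) + (+13, -9) → (38, -23)
step 9: (38, -23) + (+15, -11) → (53, -34)
step 10: (53, -34) + (+17, -13) → (70, -47)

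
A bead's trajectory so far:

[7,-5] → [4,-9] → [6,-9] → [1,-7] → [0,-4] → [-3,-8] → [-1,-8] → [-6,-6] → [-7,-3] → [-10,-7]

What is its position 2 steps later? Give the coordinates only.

The moves between consecutive positions are [-3,-4], [+2,+0], [-5,+2], [-1,+3], [-3,-4], [+2,+0], [-5,+2], [-1,+3], [-3,-4]; they repeat the 4-cycle [[-3,-4], [+2,+0], [-5,+2], [-1,+3]].
step 10: apply [+2,+0] → [-8,-7]
step 11: apply [-5,+2] → [-13,-5]

[-13,-5]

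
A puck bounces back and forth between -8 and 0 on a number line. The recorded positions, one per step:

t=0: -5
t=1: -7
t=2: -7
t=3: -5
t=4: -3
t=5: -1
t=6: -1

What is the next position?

-3

The value reflects between -8 and 0, moving 2 per step.
  step 7: -1 → -3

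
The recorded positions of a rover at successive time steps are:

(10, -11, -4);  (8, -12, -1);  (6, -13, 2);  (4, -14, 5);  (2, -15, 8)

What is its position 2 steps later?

(-2, -17, 14)

The position changes by (-2, -1, +3) every step.
step 5: (2, -15, 8) + (-2, -1, +3) → (0, -16, 11)
step 6: (0, -16, 11) + (-2, -1, +3) → (-2, -17, 14)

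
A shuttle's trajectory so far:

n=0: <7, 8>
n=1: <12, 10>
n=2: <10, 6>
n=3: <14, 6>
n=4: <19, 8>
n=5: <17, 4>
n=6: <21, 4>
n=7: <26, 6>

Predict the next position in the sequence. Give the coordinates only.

<24, 2>

The moves between consecutive positions are <+5, +2>, <-2, -4>, <+4, +0>, <+5, +2>, <-2, -4>, <+4, +0>, <+5, +2>; they repeat the 3-cycle [<+5, +2>, <-2, -4>, <+4, +0>].
step 8: apply <-2, -4> → <24, 2>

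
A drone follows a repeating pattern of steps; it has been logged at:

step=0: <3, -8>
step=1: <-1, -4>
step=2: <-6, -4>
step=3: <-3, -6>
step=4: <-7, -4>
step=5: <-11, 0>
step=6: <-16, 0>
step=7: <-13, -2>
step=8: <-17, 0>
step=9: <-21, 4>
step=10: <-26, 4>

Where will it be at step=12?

The moves between consecutive positions are <-4, +4>, <-5, +0>, <+3, -2>, <-4, +2>, <-4, +4>, <-5, +0>, <+3, -2>, <-4, +2>, <-4, +4>, <-5, +0>; they repeat the 4-cycle [<-4, +4>, <-5, +0>, <+3, -2>, <-4, +2>].
step 11: apply <+3, -2> → <-23, 2>
step 12: apply <-4, +2> → <-27, 4>

<-27, 4>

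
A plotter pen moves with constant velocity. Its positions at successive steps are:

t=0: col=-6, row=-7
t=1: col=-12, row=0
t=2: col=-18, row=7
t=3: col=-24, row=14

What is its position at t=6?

col=-42, row=35

The position changes by (-6, +7) every step.
step 4: col=-24, row=14 + (-6, +7) → col=-30, row=21
step 5: col=-30, row=21 + (-6, +7) → col=-36, row=28
step 6: col=-36, row=28 + (-6, +7) → col=-42, row=35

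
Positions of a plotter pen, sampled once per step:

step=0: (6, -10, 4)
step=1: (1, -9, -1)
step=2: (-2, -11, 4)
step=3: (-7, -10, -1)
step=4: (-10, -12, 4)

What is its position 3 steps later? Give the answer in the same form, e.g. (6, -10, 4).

The moves between consecutive positions are (-5, +1, -5), (-3, -2, +5), (-5, +1, -5), (-3, -2, +5); they repeat the 2-cycle [(-5, +1, -5), (-3, -2, +5)].
step 5: apply (-5, +1, -5) → (-15, -11, -1)
step 6: apply (-3, -2, +5) → (-18, -13, 4)
step 7: apply (-5, +1, -5) → (-23, -12, -1)

(-23, -12, -1)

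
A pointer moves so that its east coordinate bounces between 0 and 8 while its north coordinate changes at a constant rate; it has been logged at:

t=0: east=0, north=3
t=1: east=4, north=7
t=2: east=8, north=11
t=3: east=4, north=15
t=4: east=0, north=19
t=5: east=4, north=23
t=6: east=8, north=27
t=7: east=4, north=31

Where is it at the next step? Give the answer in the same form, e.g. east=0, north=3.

The east coordinate travels 4 per step and bounces off the walls at 0 and 8.
  step 8: 4 → 0
The north coordinate changes by +4 each step: at step 8 it is 35.

east=0, north=35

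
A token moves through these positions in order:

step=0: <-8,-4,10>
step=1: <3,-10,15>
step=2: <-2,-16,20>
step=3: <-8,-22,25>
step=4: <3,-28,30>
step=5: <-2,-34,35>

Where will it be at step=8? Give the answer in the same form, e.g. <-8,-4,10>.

The first coordinate repeats the cycle [-8, 3, -2] with period 3; step 8 mod 3 = 2, giving -2.
The second coordinate changes by -6 each step, so at step 8 it is -4 + 8·(-6) = -52.
The third coordinate changes by +5 each step, so at step 8 it is 10 + 8·(5) = 50.

<-2,-52,50>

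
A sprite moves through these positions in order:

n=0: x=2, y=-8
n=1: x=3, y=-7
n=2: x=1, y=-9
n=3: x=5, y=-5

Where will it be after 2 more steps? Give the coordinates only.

x=13, y=3

The jumps are (+1, +1), (-2, -2), (+4, +4) — a geometric progression with ratio -2.
step 4: x=5, y=-5 + (-8, -8) → x=-3, y=-13
step 5: x=-3, y=-13 + (+16, +16) → x=13, y=3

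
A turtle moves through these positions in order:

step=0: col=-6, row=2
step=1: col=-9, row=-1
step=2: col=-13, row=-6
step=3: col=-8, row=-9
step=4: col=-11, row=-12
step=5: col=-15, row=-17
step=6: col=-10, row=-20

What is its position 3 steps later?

col=-12, row=-31

Step-to-step displacements: (-3, -3), (-4, -5), (+5, -3), (-3, -3), (-4, -5), (+5, -3) — a repeating cycle of length 3.
step 7: apply (-3, -3) → col=-13, row=-23
step 8: apply (-4, -5) → col=-17, row=-28
step 9: apply (+5, -3) → col=-12, row=-31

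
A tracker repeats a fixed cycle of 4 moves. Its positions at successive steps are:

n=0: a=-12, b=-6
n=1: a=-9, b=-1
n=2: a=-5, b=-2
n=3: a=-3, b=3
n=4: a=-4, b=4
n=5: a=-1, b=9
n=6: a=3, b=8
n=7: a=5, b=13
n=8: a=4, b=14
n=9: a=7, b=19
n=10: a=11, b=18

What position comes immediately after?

a=13, b=23

The moves between consecutive positions are (+3, +5), (+4, -1), (+2, +5), (-1, +1), (+3, +5), (+4, -1), (+2, +5), (-1, +1), (+3, +5), (+4, -1); they repeat the 4-cycle [(+3, +5), (+4, -1), (+2, +5), (-1, +1)].
step 11: apply (+2, +5) → a=13, b=23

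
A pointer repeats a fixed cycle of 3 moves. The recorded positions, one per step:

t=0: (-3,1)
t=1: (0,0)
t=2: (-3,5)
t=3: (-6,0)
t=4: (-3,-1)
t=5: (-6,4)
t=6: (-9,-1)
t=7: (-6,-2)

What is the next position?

Differencing gives (+3,-1), (-3,+5), (-3,-5), (+3,-1), (-3,+5), (-3,-5), (+3,-1). This is the pattern (+3,-1), (-3,+5), (-3,-5) repeated.
step 8: apply (-3,+5) → (-9,3)

(-9,3)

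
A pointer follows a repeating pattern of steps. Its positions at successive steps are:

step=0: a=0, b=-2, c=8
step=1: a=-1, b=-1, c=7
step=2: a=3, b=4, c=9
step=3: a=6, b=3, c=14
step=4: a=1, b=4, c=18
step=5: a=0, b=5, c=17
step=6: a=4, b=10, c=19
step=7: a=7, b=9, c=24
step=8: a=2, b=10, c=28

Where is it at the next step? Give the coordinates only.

a=1, b=11, c=27

The moves between consecutive positions are (-1,+1,-1), (+4,+5,+2), (+3,-1,+5), (-5,+1,+4), (-1,+1,-1), (+4,+5,+2), (+3,-1,+5), (-5,+1,+4); they repeat the 4-cycle [(-1,+1,-1), (+4,+5,+2), (+3,-1,+5), (-5,+1,+4)].
step 9: apply (-1,+1,-1) → a=1, b=11, c=27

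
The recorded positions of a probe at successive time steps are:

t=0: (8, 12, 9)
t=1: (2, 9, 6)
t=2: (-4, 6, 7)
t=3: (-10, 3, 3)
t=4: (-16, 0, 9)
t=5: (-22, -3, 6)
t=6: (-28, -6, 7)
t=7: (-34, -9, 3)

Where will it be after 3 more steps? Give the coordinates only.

(-52, -18, 7)

The first coordinate changes by -6 each step, so at step 10 it is 8 + 10·(-6) = -52.
The second coordinate changes by -3 each step, so at step 10 it is 12 + 10·(-3) = -18.
The third coordinate repeats the cycle [9, 6, 7, 3] with period 4; step 10 mod 4 = 2, giving 7.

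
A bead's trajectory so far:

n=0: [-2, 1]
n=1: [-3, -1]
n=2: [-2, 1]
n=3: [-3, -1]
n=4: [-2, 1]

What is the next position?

The jumps are [-1, -2], [+1, +2], [-1, -2], [+1, +2] — a geometric progression with ratio -1.
step 5: [-2, 1] + [-1, -2] → [-3, -1]

[-3, -1]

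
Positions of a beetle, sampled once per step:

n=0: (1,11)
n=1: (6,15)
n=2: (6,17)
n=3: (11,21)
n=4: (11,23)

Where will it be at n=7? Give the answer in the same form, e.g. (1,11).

(21,33)

The moves between consecutive positions are (+5,+4), (+0,+2), (+5,+4), (+0,+2); they repeat the 2-cycle [(+5,+4), (+0,+2)].
step 5: apply (+5,+4) → (16,27)
step 6: apply (+0,+2) → (16,29)
step 7: apply (+5,+4) → (21,33)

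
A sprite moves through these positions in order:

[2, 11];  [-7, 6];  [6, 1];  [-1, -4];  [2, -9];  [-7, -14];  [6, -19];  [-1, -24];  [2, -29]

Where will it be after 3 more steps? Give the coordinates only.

[-1, -44]

First: cycles through 2, -7, 6, -1 every 4 steps. Step 11 lands at position 3 of the cycle → -1.
Second: linear, -5 per step → -44 at step 11.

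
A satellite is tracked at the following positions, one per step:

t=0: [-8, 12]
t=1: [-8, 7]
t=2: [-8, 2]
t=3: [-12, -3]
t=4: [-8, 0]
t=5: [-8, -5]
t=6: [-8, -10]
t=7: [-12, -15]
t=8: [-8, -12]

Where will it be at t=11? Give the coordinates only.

Step-to-step displacements: [+0, -5], [+0, -5], [-4, -5], [+4, +3], [+0, -5], [+0, -5], [-4, -5], [+4, +3] — a repeating cycle of length 4.
step 9: apply [+0, -5] → [-8, -17]
step 10: apply [+0, -5] → [-8, -22]
step 11: apply [-4, -5] → [-12, -27]

[-12, -27]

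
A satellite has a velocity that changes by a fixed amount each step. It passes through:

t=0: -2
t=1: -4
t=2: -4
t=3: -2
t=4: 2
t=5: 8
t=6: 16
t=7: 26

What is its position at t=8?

Successive displacements: -2, +0, +2, +4, +6, +8, +10 — each changes by +2.
step 8: 26 + 12 → 38

38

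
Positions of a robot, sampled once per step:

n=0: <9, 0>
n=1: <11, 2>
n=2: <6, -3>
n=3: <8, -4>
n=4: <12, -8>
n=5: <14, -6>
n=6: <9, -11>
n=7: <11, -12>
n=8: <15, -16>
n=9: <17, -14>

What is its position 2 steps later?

<14, -20>

Step-to-step displacements: <+2, +2>, <-5, -5>, <+2, -1>, <+4, -4>, <+2, +2>, <-5, -5>, <+2, -1>, <+4, -4>, <+2, +2> — a repeating cycle of length 4.
step 10: apply <-5, -5> → <12, -19>
step 11: apply <+2, -1> → <14, -20>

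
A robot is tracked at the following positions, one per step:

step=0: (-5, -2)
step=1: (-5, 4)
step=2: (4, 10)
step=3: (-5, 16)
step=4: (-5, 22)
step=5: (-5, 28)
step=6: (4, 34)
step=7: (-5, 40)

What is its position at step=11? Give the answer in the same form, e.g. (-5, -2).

(-5, 64)

First: cycles through -5, -5, 4, -5 every 4 steps. Step 11 lands at position 3 of the cycle → -5.
Second: linear, +6 per step → 64 at step 11.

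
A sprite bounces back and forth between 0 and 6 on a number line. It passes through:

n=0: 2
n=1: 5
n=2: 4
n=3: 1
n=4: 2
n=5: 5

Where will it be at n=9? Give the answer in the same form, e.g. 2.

The value reflects between 0 and 6, moving 3 per step.
  step 6: 5 → 4
  step 7: 4 → 1
  step 8: 1 → 2
  step 9: 2 → 5

5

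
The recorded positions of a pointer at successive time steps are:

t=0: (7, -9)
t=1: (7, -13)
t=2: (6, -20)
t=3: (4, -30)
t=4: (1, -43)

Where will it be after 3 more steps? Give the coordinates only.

(-14, -100)

Taking differences between consecutive positions: (+0, -4), (-1, -7), (-2, -10), (-3, -13). These grow by (-1, -3) each step.
step 5: (1, -43) + (-4, -16) → (-3, -59)
step 6: (-3, -59) + (-5, -19) → (-8, -78)
step 7: (-8, -78) + (-6, -22) → (-14, -100)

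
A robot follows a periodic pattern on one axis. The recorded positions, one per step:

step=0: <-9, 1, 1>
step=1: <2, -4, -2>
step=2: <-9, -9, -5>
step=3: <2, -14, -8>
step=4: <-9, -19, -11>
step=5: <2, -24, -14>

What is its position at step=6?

First: cycles through -9, 2 every 2 steps. Step 6 lands at position 0 of the cycle → -9.
Second: linear, -5 per step → -29 at step 6.
Third: linear, -3 per step → -17 at step 6.

<-9, -29, -17>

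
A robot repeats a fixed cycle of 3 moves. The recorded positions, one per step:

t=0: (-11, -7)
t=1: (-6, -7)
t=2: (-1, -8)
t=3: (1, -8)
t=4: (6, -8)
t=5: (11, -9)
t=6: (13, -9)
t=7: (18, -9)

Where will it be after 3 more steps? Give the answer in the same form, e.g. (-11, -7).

The moves between consecutive positions are (+5, +0), (+5, -1), (+2, +0), (+5, +0), (+5, -1), (+2, +0), (+5, +0); they repeat the 3-cycle [(+5, +0), (+5, -1), (+2, +0)].
step 8: apply (+5, -1) → (23, -10)
step 9: apply (+2, +0) → (25, -10)
step 10: apply (+5, +0) → (30, -10)

(30, -10)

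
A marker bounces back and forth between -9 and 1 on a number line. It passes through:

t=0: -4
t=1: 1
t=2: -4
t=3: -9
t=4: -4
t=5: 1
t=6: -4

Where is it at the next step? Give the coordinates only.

The value reflects between -9 and 1, moving 5 per step.
  step 7: -4 → -9

-9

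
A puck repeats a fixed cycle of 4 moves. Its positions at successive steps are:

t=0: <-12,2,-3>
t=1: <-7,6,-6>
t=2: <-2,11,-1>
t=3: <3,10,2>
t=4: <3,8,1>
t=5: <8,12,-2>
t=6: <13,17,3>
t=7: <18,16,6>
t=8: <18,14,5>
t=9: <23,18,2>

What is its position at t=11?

<33,22,10>

The moves between consecutive positions are <+5,+4,-3>, <+5,+5,+5>, <+5,-1,+3>, <+0,-2,-1>, <+5,+4,-3>, <+5,+5,+5>, <+5,-1,+3>, <+0,-2,-1>, <+5,+4,-3>; they repeat the 4-cycle [<+5,+4,-3>, <+5,+5,+5>, <+5,-1,+3>, <+0,-2,-1>].
step 10: apply <+5,+5,+5> → <28,23,7>
step 11: apply <+5,-1,+3> → <33,22,10>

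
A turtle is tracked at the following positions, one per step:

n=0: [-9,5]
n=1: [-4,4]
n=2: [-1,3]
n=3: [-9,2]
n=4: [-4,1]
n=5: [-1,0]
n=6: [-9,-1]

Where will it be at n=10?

[-4,-5]

The first coordinate repeats the cycle [-9, -4, -1] with period 3; step 10 mod 3 = 1, giving -4.
The second coordinate changes by -1 each step, so at step 10 it is 5 + 10·(-1) = -5.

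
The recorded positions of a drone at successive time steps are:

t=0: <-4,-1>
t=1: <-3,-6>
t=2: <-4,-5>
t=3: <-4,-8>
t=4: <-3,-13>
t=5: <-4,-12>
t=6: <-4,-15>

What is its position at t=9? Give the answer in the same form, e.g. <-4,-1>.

<-4,-22>

Step-to-step displacements: <+1,-5>, <-1,+1>, <+0,-3>, <+1,-5>, <-1,+1>, <+0,-3> — a repeating cycle of length 3.
step 7: apply <+1,-5> → <-3,-20>
step 8: apply <-1,+1> → <-4,-19>
step 9: apply <+0,-3> → <-4,-22>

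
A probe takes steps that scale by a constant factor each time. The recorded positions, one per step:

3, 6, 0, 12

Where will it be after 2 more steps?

36

The jumps are +3, -6, +12 — a geometric progression with ratio -2.
step 4: 12 − 24 → -12
step 5: -12 + 48 → 36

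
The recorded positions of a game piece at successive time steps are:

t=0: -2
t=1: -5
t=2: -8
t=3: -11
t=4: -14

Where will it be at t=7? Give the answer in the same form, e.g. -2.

-23

The position changes by -3 every step.
step 5: -14 − 3 → -17
step 6: -17 − 3 → -20
step 7: -20 − 3 → -23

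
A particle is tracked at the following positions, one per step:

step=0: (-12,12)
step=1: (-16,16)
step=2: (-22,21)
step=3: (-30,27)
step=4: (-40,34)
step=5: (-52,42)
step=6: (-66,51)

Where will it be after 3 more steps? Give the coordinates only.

First differences are (-4,+4), (-6,+5), (-8,+6), (-10,+7), (-12,+8), (-14,+9); their common second difference is (-2,+1) (constant acceleration).
step 7: (-66,51) + (-16,+10) → (-82,61)
step 8: (-82,61) + (-18,+11) → (-100,72)
step 9: (-100,72) + (-20,+12) → (-120,84)

(-120,84)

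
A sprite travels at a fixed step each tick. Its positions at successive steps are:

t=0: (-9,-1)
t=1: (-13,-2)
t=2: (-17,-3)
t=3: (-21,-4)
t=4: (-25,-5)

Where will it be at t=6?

(-33,-7)

Constant displacement of (-4,-1) per step.
step 5: (-25,-5) + (-4,-1) → (-29,-6)
step 6: (-29,-6) + (-4,-1) → (-33,-7)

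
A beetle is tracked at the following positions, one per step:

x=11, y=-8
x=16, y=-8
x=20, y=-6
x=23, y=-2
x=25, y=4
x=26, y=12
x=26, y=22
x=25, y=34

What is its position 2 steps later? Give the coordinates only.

x=20, y=64

First differences are (+5, +0), (+4, +2), (+3, +4), (+2, +6), (+1, +8), (+0, +10), (-1, +12); their common second difference is (-1, +2) (constant acceleration).
step 8: x=25, y=34 + (-2, +14) → x=23, y=48
step 9: x=23, y=48 + (-3, +16) → x=20, y=64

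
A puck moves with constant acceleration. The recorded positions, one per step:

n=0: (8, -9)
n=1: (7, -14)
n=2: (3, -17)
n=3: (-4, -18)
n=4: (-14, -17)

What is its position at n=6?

(-43, -9)

Taking differences between consecutive positions: (-1, -5), (-4, -3), (-7, -1), (-10, +1). These grow by (-3, +2) each step.
step 5: (-14, -17) + (-13, +3) → (-27, -14)
step 6: (-27, -14) + (-16, +5) → (-43, -9)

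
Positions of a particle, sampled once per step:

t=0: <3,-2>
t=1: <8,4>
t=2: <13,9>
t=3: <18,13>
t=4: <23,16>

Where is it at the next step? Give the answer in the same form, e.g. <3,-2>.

First differences are <+5,+6>, <+5,+5>, <+5,+4>, <+5,+3>; their common second difference is <+0,-1> (constant acceleration).
step 5: <23,16> + <+5,+2> → <28,18>

<28,18>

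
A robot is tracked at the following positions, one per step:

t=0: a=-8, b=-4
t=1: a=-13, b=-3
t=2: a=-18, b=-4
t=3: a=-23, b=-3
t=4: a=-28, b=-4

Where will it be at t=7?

The a coordinate changes by -5 each step, so at step 7 it is -8 + 7·(-5) = -43.
The b coordinate repeats the cycle [-4, -3] with period 2; step 7 mod 2 = 1, giving -3.

a=-43, b=-3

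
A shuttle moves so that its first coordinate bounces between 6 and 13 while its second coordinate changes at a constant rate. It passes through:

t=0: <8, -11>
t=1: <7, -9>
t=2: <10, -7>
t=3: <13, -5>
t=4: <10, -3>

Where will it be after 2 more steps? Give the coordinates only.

<8, 1>

The first coordinate travels 3 per step and bounces off the walls at 6 and 13.
  step 5: 10 → 7
  step 6: 7 → 8
The second coordinate changes by +2 each step: at step 6 it is 1.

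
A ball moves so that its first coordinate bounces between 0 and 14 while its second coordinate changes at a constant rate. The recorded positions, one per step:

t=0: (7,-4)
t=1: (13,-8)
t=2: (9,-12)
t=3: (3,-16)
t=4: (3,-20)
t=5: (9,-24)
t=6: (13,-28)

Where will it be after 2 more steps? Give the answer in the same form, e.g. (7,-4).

The first coordinate travels 6 per step and bounces off the walls at 0 and 14.
  step 7: 13 → 7
  step 8: 7 → 1
The second coordinate changes by -4 each step: at step 8 it is -36.

(1,-36)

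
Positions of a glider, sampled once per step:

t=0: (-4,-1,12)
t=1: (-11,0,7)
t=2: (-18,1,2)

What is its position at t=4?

(-32,3,-8)

The position changes by (-7,+1,-5) every step.
step 3: (-18,1,2) + (-7,+1,-5) → (-25,2,-3)
step 4: (-25,2,-3) + (-7,+1,-5) → (-32,3,-8)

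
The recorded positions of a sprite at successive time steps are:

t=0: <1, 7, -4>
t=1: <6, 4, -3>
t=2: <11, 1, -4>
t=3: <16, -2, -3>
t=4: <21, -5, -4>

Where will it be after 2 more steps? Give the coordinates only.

First: linear, +5 per step → 31 at step 6.
Second: linear, -3 per step → -11 at step 6.
Third: cycles through -4, -3 every 2 steps. Step 6 lands at position 0 of the cycle → -4.

<31, -11, -4>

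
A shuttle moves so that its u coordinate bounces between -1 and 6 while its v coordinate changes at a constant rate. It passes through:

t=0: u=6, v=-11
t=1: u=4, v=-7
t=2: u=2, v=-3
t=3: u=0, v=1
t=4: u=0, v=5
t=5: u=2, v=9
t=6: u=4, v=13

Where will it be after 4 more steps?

u=0, v=29

The u coordinate travels 2 per step and bounces off the walls at -1 and 6.
  step 7: 4 → 6
  step 8: 6 → 4
  step 9: 4 → 2
  step 10: 2 → 0
The v coordinate changes by +4 each step: at step 10 it is 29.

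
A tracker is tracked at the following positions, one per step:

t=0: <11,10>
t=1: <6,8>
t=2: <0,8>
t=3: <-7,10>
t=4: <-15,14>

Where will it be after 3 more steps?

<-45,38>

Successive displacements: <-5,-2>, <-6,+0>, <-7,+2>, <-8,+4> — each changes by <-1,+2>.
step 5: <-15,14> + <-9,+6> → <-24,20>
step 6: <-24,20> + <-10,+8> → <-34,28>
step 7: <-34,28> + <-11,+10> → <-45,38>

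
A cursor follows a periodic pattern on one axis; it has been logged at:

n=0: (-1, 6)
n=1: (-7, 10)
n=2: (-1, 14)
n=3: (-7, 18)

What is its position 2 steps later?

First: cycles through -1, -7 every 2 steps. Step 5 lands at position 1 of the cycle → -7.
Second: linear, +4 per step → 26 at step 5.

(-7, 26)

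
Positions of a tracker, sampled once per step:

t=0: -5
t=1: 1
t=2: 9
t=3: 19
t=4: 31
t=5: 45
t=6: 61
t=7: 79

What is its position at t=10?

145

First differences are +6, +8, +10, +12, +14, +16, +18; their common second difference is +2 (constant acceleration).
step 8: 79 + 20 → 99
step 9: 99 + 22 → 121
step 10: 121 + 24 → 145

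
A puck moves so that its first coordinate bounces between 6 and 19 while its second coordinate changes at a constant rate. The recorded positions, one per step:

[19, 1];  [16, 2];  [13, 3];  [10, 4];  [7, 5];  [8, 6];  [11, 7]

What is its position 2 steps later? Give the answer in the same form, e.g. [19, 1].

The first coordinate reflects between 6 and 19, moving 3 per step.
  step 7: 11 → 14
  step 8: 14 → 17
The second coordinate changes by +1 each step: at step 8 it is 9.

[17, 9]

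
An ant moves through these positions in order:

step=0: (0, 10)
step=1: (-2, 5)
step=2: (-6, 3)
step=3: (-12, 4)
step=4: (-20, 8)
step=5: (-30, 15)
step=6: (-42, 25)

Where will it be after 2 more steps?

Taking differences between consecutive positions: (-2, -5), (-4, -2), (-6, +1), (-8, +4), (-10, +7), (-12, +10). These grow by (-2, +3) each step.
step 7: (-42, 25) + (-14, +13) → (-56, 38)
step 8: (-56, 38) + (-16, +16) → (-72, 54)

(-72, 54)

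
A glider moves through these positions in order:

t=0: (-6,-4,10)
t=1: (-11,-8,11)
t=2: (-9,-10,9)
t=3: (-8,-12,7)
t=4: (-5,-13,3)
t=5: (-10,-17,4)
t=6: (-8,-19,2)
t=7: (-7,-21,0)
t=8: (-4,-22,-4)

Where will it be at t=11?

(-6,-30,-7)

The moves between consecutive positions are (-5,-4,+1), (+2,-2,-2), (+1,-2,-2), (+3,-1,-4), (-5,-4,+1), (+2,-2,-2), (+1,-2,-2), (+3,-1,-4); they repeat the 4-cycle [(-5,-4,+1), (+2,-2,-2), (+1,-2,-2), (+3,-1,-4)].
step 9: apply (-5,-4,+1) → (-9,-26,-3)
step 10: apply (+2,-2,-2) → (-7,-28,-5)
step 11: apply (+1,-2,-2) → (-6,-30,-7)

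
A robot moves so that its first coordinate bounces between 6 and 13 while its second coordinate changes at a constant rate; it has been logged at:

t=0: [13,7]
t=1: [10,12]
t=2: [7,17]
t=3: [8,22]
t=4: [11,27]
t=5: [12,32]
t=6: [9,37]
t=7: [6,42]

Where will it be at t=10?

[11,57]

The first coordinate reflects between 6 and 13, moving 3 per step.
  step 8: 6 → 9
  step 9: 9 → 12
  step 10: 12 → 11
The second coordinate changes by +5 each step: at step 10 it is 57.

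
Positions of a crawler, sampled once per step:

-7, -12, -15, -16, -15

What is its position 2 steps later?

-7

Taking differences between consecutive positions: -5, -3, -1, +1. These grow by +2 each step.
step 5: -15 + 3 → -12
step 6: -12 + 5 → -7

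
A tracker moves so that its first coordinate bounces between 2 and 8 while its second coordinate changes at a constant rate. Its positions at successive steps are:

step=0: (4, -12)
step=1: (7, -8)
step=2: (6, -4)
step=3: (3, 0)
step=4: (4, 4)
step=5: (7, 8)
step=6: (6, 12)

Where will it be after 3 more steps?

(7, 24)

The first coordinate travels 3 per step and bounces off the walls at 2 and 8.
  step 7: 6 → 3
  step 8: 3 → 4
  step 9: 4 → 7
The second coordinate changes by +4 each step: at step 9 it is 24.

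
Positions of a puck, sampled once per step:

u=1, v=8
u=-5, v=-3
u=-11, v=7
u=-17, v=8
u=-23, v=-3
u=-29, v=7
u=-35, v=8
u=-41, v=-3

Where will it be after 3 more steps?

u=-59, v=-3

U: linear, -6 per step → -59 at step 10.
V: cycles through 8, -3, 7 every 3 steps. Step 10 lands at position 1 of the cycle → -3.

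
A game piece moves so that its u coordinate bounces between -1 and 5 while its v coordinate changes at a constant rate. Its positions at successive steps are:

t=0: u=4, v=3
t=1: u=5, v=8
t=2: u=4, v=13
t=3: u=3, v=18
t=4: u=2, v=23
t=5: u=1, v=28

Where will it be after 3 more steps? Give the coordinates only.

The u coordinate travels 1 per step and bounces off the walls at -1 and 5.
  step 6: 1 → 0
  step 7: 0 → -1
  step 8: -1 → 0
The v coordinate changes by +5 each step: at step 8 it is 43.

u=0, v=43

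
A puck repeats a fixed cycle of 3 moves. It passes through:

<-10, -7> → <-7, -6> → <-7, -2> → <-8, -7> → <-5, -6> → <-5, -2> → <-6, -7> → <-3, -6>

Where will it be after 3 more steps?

<-1, -6>

The moves between consecutive positions are <+3, +1>, <+0, +4>, <-1, -5>, <+3, +1>, <+0, +4>, <-1, -5>, <+3, +1>; they repeat the 3-cycle [<+3, +1>, <+0, +4>, <-1, -5>].
step 8: apply <+0, +4> → <-3, -2>
step 9: apply <-1, -5> → <-4, -7>
step 10: apply <+3, +1> → <-1, -6>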